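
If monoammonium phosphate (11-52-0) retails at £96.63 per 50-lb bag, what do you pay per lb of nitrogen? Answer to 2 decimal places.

£17.57 per lb N

N in bag = 50 × 11% = 5.5 lb.
Cost per lb N = £96.63 / 5.5 = £17.5691.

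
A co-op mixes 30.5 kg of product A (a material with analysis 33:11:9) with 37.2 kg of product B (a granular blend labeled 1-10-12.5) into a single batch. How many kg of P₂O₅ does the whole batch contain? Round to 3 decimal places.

P₂O₅ mass = 11%×30.5 + 10%×37.2 = 7.075 kg.

7.075 kg P₂O₅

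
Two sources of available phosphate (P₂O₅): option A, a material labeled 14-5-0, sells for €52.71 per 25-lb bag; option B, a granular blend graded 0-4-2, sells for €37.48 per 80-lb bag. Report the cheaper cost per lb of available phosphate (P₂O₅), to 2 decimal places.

€11.71 per lb P₂O₅ (option B)

option A: P₂O₅ per bag = 25 × 5% = 1.25 lb; cost = 52.71 / 1.25 = €42.1680/lb P₂O₅.
option B: P₂O₅ per bag = 80 × 4% = 3.2 lb; cost = 37.48 / 3.2 = €11.7125/lb P₂O₅.
option B is cheaper.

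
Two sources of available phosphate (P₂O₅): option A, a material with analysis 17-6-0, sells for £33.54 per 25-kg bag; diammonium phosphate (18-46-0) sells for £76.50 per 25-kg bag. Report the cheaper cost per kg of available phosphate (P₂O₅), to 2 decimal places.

£6.65 per kg P₂O₅ (diammonium phosphate)

option A: P₂O₅ per bag = 25 × 6% = 1.5 kg; cost = 33.54 / 1.5 = £22.3600/kg P₂O₅.
diammonium phosphate: P₂O₅ per bag = 25 × 46% = 11.5 kg; cost = 76.50 / 11.5 = £6.6522/kg P₂O₅.
diammonium phosphate is cheaper.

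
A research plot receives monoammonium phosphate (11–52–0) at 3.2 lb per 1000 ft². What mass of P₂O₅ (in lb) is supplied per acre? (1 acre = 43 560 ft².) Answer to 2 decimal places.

P₂O₅ per 1000 ft² = 3.2 × 52% = 1.664 lb.
Convert to per acre: 1.664 × 43.56 = 72.4838 lb.

72.48 lb P₂O₅ per acre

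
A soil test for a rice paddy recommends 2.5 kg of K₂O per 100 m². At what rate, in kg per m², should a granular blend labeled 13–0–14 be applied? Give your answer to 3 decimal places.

0.179 kg of product per sq m

Product per 100 m² = 2.5 / 14% = 17.8571 kg.
Convert to per m²: 17.8571 × 0.01 = 0.178571 kg.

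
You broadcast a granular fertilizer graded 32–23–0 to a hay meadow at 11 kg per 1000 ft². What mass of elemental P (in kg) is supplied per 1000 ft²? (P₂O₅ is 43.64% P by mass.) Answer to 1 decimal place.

P₂O₅ per 1000 ft² = 11 × 23% = 2.53 kg.
Elemental P = 2.53 × 0.4364 = 1.10409 kg per 1000 ft².

1.1 kg P per thousand sq ft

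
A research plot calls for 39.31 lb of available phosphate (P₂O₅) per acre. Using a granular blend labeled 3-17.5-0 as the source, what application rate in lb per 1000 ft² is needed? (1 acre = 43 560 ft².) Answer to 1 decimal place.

5.2 lb of product per thousand sq ft

Product per acre = 39.31 / 17.5% = 224.629 lb.
Convert to per 1000 ft²: 224.629 × 0.0229568 = 5.15676 lb.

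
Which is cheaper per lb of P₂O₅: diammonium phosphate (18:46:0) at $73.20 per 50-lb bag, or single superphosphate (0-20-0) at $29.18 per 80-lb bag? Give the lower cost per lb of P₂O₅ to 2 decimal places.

$1.82 per lb P₂O₅ (single superphosphate)

diammonium phosphate: P₂O₅ per bag = 50 × 46% = 23 lb; cost = 73.20 / 23 = $3.1826/lb P₂O₅.
single superphosphate: P₂O₅ per bag = 80 × 20% = 16 lb; cost = 29.18 / 16 = $1.8237/lb P₂O₅.
single superphosphate is cheaper.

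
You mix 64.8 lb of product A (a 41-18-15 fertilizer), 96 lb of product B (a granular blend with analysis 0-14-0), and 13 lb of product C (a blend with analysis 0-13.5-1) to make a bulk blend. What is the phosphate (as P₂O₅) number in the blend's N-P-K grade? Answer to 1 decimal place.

Total mass = 64.8 + 96 + 13 = 173.8 lb.
P₂O₅ mass = 18%×64.8 + 14%×96 + 13.5%×13 = 26.859 lb.
% P₂O₅ = 26.859 / 173.8 = 15.454%.

15.5% P₂O₅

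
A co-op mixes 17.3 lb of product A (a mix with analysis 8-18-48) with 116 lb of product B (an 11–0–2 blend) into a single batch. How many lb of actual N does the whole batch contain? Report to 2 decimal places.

14.14 lb N

N mass = 8%×17.3 + 11%×116 = 14.144 lb.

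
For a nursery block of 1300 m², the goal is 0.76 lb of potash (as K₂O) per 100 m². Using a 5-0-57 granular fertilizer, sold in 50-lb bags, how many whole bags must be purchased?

Product per 100 m² = 0.76 / 57% = 1.33333 lb.
Total product = 1.33333 × 1300 / 100 = 17.3333 lb.
Bags = ⌈17.3333 / 50⌉ = 1.

1 bags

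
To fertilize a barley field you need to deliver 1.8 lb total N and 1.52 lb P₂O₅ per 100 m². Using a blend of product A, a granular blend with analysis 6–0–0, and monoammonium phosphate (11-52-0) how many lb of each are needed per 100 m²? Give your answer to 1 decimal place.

With a, b = lb per 100 m² of product A and monoammonium phosphate:
N: 0.06·a + 0.11·b = 1.8
P₂O₅: 0·a + 0.52·b = 1.52
Solving simultaneously: a = 24.641, b = 2.92308.

24.6 lb product A, 2.9 lb monoammonium phosphate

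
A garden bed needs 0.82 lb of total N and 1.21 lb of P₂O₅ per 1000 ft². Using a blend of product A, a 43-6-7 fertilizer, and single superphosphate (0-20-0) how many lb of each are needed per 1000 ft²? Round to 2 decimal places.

Let a = lb of product A, b = lb of single superphosphate (per 1000 ft²).
N: 0.43·a + 0·b = 0.82
P₂O₅: 0.06·a + 0.2·b = 1.21
Solving simultaneously: a = 1.90698, b = 5.47791.

1.91 lb product A, 5.48 lb single superphosphate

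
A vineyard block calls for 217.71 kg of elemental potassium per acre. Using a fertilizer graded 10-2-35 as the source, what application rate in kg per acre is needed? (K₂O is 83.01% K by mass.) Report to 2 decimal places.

As K₂O: 217.71 / 0.8301 = 262.27 kg per acre.
Product per acre = 262.27 / 35% = 749.342 kg.

749.34 kg of product per acre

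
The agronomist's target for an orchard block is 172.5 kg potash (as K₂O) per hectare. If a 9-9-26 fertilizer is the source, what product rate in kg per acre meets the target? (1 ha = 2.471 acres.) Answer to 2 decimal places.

Product per hectare = 172.5 / 26% = 663.462 kg.
Convert to per acre: 663.462 × 0.404694 = 268.499 kg.

268.50 kg of product per acre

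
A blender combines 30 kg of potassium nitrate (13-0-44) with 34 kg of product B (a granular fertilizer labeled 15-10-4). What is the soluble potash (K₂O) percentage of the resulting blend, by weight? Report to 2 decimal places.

22.75% K₂O

Total mass = 30 + 34 = 64 kg.
K₂O mass = 44%×30 + 4%×34 = 14.56 kg.
% K₂O = 14.56 / 64 = 22.75%.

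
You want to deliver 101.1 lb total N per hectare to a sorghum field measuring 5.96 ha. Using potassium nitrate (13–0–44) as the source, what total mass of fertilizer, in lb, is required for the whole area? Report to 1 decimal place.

4635.0 lb

Product per hectare = 101.1 / 13% = 777.692 lb.
Total product = 777.692 × 5.96 = 4635.046 lb.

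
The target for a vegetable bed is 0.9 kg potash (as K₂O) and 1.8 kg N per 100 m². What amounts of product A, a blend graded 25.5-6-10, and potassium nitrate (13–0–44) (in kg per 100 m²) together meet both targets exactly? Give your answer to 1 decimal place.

Per-100 m² balance (a = product A, b = potassium nitrate):
K₂O: 0.1·a + 0.44·b = 0.9
N: 0.255·a + 0.13·b = 1.8
Eliminate a: (row1) − 0.1/0.255·(row2) → 0.38902·b = 0.194118, so b = 0.498992.
Back-substitute: a = (0.9 − 0.44·0.498992) / 0.1 = 6.80444.

6.8 kg product A, 0.5 kg potassium nitrate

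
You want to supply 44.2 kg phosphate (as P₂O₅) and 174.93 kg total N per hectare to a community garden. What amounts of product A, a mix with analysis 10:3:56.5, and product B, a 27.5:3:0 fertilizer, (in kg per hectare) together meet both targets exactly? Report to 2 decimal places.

Let a = kg of product A, b = kg of product B (per hectare).
P₂O₅: 0.03·a + 0.03·b = 44.2
N: 0.1·a + 0.275·b = 174.93
From row1: a = (44.2 − 0.03·b) / 0.03.
Into row2: 0.1·(44.2 − 0.03·b)/0.03 + 0.275·b = 174.93 → b = 157.695, a = 1315.638.

1315.64 kg product A, 157.70 kg product B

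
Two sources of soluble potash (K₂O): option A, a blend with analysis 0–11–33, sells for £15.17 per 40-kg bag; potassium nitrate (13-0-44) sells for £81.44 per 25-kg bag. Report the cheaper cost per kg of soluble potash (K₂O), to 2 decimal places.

£1.15 per kg K₂O (option A)

option A: K₂O per bag = 40 × 33% = 13.2 kg; cost = 15.17 / 13.2 = £1.1492/kg K₂O.
potassium nitrate: K₂O per bag = 25 × 44% = 11 kg; cost = 81.44 / 11 = £7.4036/kg K₂O.
option A is cheaper.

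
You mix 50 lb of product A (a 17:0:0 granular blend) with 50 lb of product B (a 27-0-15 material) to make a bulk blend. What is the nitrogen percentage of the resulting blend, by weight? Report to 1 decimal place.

Total mass = 50 + 50 = 100 lb.
N mass = 17%×50 + 27%×50 = 22 lb.
% N = 22 / 100 = 22%.

22.0% N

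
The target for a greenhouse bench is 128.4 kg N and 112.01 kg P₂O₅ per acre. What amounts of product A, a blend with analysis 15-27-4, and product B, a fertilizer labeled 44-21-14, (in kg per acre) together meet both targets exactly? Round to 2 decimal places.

255.67 kg product A, 204.66 kg product B

Let a = kg of product A, b = kg of product B (per acre).
N: 0.15·a + 0.44·b = 128.4
P₂O₅: 0.27·a + 0.21·b = 112.01
Eliminate a: (row1) − 0.15/0.27·(row2) → 0.323333·b = 66.1722, so b = 204.656.
Back-substitute: a = (128.4 − 0.44·204.656) / 0.15 = 255.6747.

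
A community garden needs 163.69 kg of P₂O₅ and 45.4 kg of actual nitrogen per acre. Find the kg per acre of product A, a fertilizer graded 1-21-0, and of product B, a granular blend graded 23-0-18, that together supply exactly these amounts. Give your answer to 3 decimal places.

779.476 kg product A, 163.501 kg product B

Let a = kg of product A, b = kg of product B (per acre).
P₂O₅: 0.21·a + 0·b = 163.69
N: 0.01·a + 0.23·b = 45.4
Solving simultaneously: a = 779.4762, b = 163.50104.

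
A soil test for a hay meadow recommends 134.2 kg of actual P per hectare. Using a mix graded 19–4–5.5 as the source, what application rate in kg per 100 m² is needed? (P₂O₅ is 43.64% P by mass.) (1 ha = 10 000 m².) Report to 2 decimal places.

As P₂O₅: 134.2 / 0.4364 = 307.516 kg per hectare.
Product per hectare = 307.516 / 4% = 7687.9 kg.
Convert to per 100 m²: 7687.9 × 0.01 = 76.879 kg.

76.88 kg of product per hundred sq m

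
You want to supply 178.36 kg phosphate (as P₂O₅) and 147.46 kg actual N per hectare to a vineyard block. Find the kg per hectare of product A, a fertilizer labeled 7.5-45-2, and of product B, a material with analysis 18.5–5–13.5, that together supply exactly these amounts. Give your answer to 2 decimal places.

Per-hectare balance (a = product A, b = product B):
P₂O₅: 0.45·a + 0.05·b = 178.36
N: 0.075·a + 0.185·b = 147.46
Solving simultaneously: a = 322.309, b = 666.415.

322.31 kg product A, 666.42 kg product B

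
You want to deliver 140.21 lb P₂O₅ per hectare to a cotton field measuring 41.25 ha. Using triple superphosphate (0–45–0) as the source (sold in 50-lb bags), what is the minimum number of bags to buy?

258 bags

Product per hectare = 140.21 / 45% = 311.578 lb.
Total product = 311.578 × 41.25 = 12852.6 lb.
Bags = ⌈12852.6 / 50⌉ = 258.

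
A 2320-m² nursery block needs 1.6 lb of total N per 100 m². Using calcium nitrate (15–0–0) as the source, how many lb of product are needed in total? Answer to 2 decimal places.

247.47 lb

Product per 100 m² = 1.6 / 15% = 10.6667 lb.
Total product = 10.6667 × 2320 / 100 = 247.467 lb.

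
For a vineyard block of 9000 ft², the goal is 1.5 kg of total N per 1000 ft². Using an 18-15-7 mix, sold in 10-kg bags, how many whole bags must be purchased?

Product per 1000 ft² = 1.5 / 18% = 8.33333 kg.
Total product = 8.33333 × 9000 / 1000 = 75 kg.
Bags = ⌈75 / 10⌉ = 8.

8 bags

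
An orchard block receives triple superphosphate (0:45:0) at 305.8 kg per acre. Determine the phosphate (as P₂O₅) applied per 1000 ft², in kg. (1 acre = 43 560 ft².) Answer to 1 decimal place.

3.2 kg P₂O₅ per thousand sq ft

P₂O₅ per acre = 305.8 × 45% = 137.61 kg.
Convert to per 1000 ft²: 137.61 × 0.0229568 = 3.15909 kg.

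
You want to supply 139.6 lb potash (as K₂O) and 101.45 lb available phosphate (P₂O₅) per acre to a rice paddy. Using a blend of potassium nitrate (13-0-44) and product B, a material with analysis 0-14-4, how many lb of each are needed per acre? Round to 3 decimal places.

Let a = lb of potassium nitrate, b = lb of product B (per acre).
K₂O: 0.44·a + 0.04·b = 139.6
P₂O₅: 0·a + 0.14·b = 101.45
Solving simultaneously: a = 251.3961, b = 724.6429.

251.396 lb potassium nitrate, 724.643 lb product B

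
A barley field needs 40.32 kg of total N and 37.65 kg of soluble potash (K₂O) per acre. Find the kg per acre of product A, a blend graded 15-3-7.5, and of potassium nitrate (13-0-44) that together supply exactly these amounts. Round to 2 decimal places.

Per-acre balance (a = product A, b = potassium nitrate):
N: 0.15·a + 0.13·b = 40.32
K₂O: 0.075·a + 0.44·b = 37.65
Solving simultaneously: a = 228.379, b = 46.64.

228.38 kg product A, 46.64 kg potassium nitrate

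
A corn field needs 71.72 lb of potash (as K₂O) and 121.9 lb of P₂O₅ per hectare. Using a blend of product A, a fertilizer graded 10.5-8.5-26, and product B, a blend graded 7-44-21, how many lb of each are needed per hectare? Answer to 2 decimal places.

Per-hectare balance (a = product A, b = product B):
K₂O: 0.26·a + 0.21·b = 71.72
P₂O₅: 0.085·a + 0.44·b = 121.9
Eliminate a: (row1) − 0.26/0.085·(row2) → -1.13588·b = -301.151, so b = 265.1248.
Back-substitute: a = (71.72 − 0.21·265.1248) / 0.26 = 61.7069.

61.71 lb product A, 265.12 lb product B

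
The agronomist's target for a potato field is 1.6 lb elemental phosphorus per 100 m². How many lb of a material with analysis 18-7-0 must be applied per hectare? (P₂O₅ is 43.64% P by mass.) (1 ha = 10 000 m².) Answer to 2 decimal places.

As P₂O₅: 1.6 / 0.4364 = 3.66636 lb per 100 m².
Product per 100 m² = 3.66636 / 7% = 52.3766 lb.
Convert to per hectare: 52.3766 × 100 = 5237.659 lb.

5237.66 lb of product per hectare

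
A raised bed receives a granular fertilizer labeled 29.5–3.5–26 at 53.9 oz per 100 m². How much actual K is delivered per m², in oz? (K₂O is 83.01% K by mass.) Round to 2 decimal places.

0.12 oz K per sq m

K₂O per 100 m² = 53.9 × 26% = 14.014 oz.
Elemental K = 14.014 × 0.8301 = 11.633 oz per 100 m².
Convert to per m²: 11.633 × 0.01 = 0.11633 oz.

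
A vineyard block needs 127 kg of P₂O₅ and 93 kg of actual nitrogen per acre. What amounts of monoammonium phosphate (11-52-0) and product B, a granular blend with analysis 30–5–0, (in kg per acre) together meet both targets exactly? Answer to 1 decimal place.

Per-acre balance (a = monoammonium phosphate, b = product B):
P₂O₅: 0.52·a + 0.05·b = 127
N: 0.11·a + 0.3·b = 93
Eliminate b: (row1) − 0.05/0.3·(row2) → 0.501667·a = 111.5, so a = 222.259.
Then b = (93 − 0.11·222.259) / 0.3 = 228.505.

222.3 kg monoammonium phosphate, 228.5 kg product B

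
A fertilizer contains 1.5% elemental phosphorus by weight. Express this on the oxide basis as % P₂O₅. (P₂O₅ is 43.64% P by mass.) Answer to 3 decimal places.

3.437% P₂O₅

%P₂O₅ = 1.5 / 0.4364 = 3.43721%.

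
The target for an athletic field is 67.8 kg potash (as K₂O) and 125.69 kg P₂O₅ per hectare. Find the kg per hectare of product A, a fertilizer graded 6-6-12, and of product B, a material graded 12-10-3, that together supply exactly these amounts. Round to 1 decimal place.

Per-hectare balance (a = product A, b = product B):
K₂O: 0.12·a + 0.03·b = 67.8
P₂O₅: 0.06·a + 0.1·b = 125.69
Eliminate b: (row1) − 0.03/0.1·(row2) → 0.102·a = 30.093, so a = 295.029.
Then b = (125.69 − 0.06·295.029) / 0.1 = 1079.88.

295.0 kg product A, 1079.9 kg product B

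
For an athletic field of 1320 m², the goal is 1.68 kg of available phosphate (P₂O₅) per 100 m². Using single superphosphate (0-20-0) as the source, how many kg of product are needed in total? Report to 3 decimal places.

Product per 100 m² = 1.68 / 20% = 8.4 kg.
Total product = 8.4 × 1320 / 100 = 110.88 kg.

110.880 kg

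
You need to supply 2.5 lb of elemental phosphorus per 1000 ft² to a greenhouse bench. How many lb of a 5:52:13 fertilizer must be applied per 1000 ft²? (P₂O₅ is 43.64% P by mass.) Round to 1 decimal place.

As P₂O₅: 2.5 / 0.4364 = 5.72869 lb per 1000 ft².
Product per 1000 ft² = 5.72869 / 52% = 11.0167 lb.

11.0 lb of product per thousand sq ft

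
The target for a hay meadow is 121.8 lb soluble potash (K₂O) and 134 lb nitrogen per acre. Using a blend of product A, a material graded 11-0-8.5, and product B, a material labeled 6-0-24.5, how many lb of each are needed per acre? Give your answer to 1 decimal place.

Let a = lb of product A, b = lb of product B (per acre).
K₂O: 0.085·a + 0.245·b = 121.8
N: 0.11·a + 0.06·b = 134
From row1: a = (121.8 − 0.245·b) / 0.085.
Into row2: 0.11·(121.8 − 0.245·b)/0.085 + 0.06·b = 134 → b = 91.8993, a = 1168.05.

1168.1 lb product A, 91.9 lb product B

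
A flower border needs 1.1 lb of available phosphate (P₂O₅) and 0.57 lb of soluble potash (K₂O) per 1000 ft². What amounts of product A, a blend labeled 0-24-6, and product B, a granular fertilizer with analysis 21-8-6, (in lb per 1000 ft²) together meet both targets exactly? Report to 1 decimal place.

Per-1000 ft² balance (a = product A, b = product B):
P₂O₅: 0.24·a + 0.08·b = 1.1
K₂O: 0.06·a + 0.06·b = 0.57
Eliminate a: (row1) − 0.24/0.06·(row2) → -0.16·b = -1.18, so b = 7.375.
Back-substitute: a = (1.1 − 0.08·7.375) / 0.24 = 2.125.

2.1 lb product A, 7.4 lb product B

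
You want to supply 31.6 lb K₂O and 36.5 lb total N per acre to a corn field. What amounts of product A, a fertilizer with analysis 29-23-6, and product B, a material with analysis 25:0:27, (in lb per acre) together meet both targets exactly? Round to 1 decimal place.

Let a = lb of product A, b = lb of product B (per acre).
K₂O: 0.06·a + 0.27·b = 31.6
N: 0.29·a + 0.25·b = 36.5
From row1: a = (31.6 − 0.27·b) / 0.06.
Into row2: 0.29·(31.6 − 0.27·b)/0.06 + 0.25·b = 36.5 → b = 110.174, a = 30.8847.

30.9 lb product A, 110.2 lb product B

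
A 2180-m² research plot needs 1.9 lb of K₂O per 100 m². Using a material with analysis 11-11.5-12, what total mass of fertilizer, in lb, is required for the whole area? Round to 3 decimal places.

Product per 100 m² = 1.9 / 12% = 15.8333 lb.
Total product = 15.8333 × 2180 / 100 = 345.1667 lb.

345.167 lb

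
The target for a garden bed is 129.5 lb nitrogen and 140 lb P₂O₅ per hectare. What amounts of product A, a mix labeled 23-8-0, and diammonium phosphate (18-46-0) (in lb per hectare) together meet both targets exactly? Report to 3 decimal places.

376.039 lb product A, 238.950 lb diammonium phosphate

Per-hectare balance (a = product A, b = diammonium phosphate):
N: 0.23·a + 0.18·b = 129.5
P₂O₅: 0.08·a + 0.46·b = 140
Solving simultaneously: a = 376.0394, b = 238.9497.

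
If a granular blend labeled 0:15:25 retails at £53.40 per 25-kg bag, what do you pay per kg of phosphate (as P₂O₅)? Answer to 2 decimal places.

P₂O₅ in bag = 25 × 15% = 3.75 kg.
Cost per kg P₂O₅ = £53.40 / 3.75 = £14.2400.

£14.24 per kg P₂O₅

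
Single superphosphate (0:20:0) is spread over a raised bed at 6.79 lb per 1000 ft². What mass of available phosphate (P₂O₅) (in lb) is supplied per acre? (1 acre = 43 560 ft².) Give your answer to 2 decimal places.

P₂O₅ per 1000 ft² = 6.79 × 20% = 1.358 lb.
Convert to per acre: 1.358 × 43.56 = 59.1545 lb.

59.15 lb P₂O₅ per acre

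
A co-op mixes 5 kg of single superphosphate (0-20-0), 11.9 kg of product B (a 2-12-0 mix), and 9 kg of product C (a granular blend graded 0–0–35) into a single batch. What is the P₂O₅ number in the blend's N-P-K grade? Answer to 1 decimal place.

Total mass = 5 + 11.9 + 9 = 25.9 kg.
P₂O₅ mass = 20%×5 + 12%×11.9 + 0%×9 = 2.428 kg.
% P₂O₅ = 2.428 / 25.9 = 9.37452%.

9.4% P₂O₅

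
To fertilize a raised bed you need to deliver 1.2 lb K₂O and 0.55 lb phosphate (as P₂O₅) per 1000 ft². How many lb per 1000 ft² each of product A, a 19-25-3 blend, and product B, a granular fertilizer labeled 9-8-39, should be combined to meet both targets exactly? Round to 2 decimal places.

Let a = lb of product A, b = lb of product B (per 1000 ft²).
K₂O: 0.03·a + 0.39·b = 1.2
P₂O₅: 0.25·a + 0.08·b = 0.55
Eliminate a: (row1) − 0.03/0.25·(row2) → 0.3804·b = 1.134, so b = 2.98107.
Back-substitute: a = (1.2 − 0.39·2.98107) / 0.03 = 1.24606.

1.25 lb product A, 2.98 lb product B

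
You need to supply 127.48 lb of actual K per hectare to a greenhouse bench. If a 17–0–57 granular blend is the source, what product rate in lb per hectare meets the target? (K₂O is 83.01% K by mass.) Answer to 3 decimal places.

As K₂O: 127.48 / 0.8301 = 153.572 lb per hectare.
Product per hectare = 153.572 / 57% = 269.4243 lb.

269.424 lb of product per hectare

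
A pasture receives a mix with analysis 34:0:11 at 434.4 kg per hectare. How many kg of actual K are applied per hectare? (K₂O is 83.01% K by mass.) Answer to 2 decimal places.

39.67 kg K per hectare

K₂O per hectare = 434.4 × 11% = 47.784 kg.
Elemental K = 47.784 × 0.8301 = 39.6655 kg per hectare.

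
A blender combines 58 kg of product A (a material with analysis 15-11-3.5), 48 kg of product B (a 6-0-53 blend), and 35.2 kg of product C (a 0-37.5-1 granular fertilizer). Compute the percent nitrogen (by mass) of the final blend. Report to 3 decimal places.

8.201% N

Total mass = 58 + 48 + 35.2 = 141.2 kg.
N mass = 15%×58 + 6%×48 + 0%×35.2 = 11.58 kg.
% N = 11.58 / 141.2 = 8.20113%.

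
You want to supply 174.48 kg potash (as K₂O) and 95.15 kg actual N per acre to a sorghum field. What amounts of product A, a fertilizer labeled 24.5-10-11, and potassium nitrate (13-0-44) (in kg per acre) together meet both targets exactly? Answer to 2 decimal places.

205.17 kg product A, 345.25 kg potassium nitrate

Per-acre balance (a = product A, b = potassium nitrate):
K₂O: 0.11·a + 0.44·b = 174.48
N: 0.245·a + 0.13·b = 95.15
Solving simultaneously: a = 205.172, b = 345.252.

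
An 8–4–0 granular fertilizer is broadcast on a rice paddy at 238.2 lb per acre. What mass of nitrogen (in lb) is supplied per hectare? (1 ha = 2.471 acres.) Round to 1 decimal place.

47.1 lb N per hectare

nitrogen per acre = 238.2 × 8% = 19.056 lb.
Convert to per hectare: 19.056 × 2.471 = 47.0874 lb.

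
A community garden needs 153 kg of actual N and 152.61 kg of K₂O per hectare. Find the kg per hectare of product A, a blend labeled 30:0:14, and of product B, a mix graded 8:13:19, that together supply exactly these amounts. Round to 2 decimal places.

368.15 kg product A, 531.94 kg product B

With a, b = kg per hectare of product A and product B:
N: 0.3·a + 0.08·b = 153
K₂O: 0.14·a + 0.19·b = 152.61
Eliminate a: (row1) − 0.3/0.14·(row2) → -0.327143·b = -174.021, so b = 531.943.
Back-substitute: a = (153 − 0.08·531.943) / 0.3 = 368.148.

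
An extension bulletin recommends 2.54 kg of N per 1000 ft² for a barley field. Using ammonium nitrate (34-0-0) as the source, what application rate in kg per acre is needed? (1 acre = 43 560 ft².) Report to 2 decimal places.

Product per 1000 ft² = 2.54 / 34% = 7.47059 kg.
Convert to per acre: 7.47059 × 43.56 = 325.419 kg.

325.42 kg of product per acre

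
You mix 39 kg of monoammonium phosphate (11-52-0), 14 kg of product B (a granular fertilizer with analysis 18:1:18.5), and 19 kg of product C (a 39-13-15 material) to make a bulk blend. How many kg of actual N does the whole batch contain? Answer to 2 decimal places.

N mass = 11%×39 + 18%×14 + 39%×19 = 14.22 kg.

14.22 kg N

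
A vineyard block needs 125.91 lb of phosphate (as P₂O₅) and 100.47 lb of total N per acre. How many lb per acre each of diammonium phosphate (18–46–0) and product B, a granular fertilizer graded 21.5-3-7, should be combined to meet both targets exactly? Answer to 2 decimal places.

257.29 lb diammonium phosphate, 251.90 lb product B

With a, b = lb per acre of diammonium phosphate and product B:
P₂O₅: 0.46·a + 0.03·b = 125.91
N: 0.18·a + 0.215·b = 100.47
Solving simultaneously: a = 257.289, b = 251.897.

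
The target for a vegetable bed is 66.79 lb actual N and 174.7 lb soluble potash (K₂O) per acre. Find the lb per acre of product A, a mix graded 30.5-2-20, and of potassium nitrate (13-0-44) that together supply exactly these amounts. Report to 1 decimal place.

Let a = lb of product A, b = lb of potassium nitrate (per acre).
N: 0.305·a + 0.13·b = 66.79
K₂O: 0.2·a + 0.44·b = 174.7
Eliminate a: (row1) − 0.305/0.2·(row2) → -0.541·b = -199.627, so b = 368.997.
Back-substitute: a = (66.79 − 0.13·368.997) / 0.305 = 61.7061.

61.7 lb product A, 369.0 lb potassium nitrate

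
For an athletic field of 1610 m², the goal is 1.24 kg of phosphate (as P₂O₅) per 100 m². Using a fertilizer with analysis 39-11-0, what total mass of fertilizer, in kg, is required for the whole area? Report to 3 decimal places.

181.491 kg

Product per 100 m² = 1.24 / 11% = 11.2727 kg.
Total product = 11.2727 × 1610 / 100 = 181.4909 kg.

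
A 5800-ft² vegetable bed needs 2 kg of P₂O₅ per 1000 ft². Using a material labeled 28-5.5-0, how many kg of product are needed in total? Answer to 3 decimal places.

210.909 kg

Product per 1000 ft² = 2 / 5.5% = 36.3636 kg.
Total product = 36.3636 × 5800 / 1000 = 210.9091 kg.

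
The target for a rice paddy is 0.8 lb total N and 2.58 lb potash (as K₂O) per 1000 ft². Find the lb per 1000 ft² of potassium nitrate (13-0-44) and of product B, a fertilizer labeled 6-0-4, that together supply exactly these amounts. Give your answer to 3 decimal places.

With a, b = lb per 1000 ft² of potassium nitrate and product B:
N: 0.13·a + 0.06·b = 0.8
K₂O: 0.44·a + 0.04·b = 2.58
Eliminate a: (row1) − 0.13/0.44·(row2) → 0.0481818·b = 0.0377273, so b = 0.783019.
Back-substitute: a = (0.8 − 0.06·0.783019) / 0.13 = 5.79245.

5.792 lb potassium nitrate, 0.783 lb product B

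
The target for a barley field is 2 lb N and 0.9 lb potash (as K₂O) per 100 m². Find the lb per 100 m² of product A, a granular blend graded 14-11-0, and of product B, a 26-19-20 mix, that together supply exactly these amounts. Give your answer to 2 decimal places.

Let a = lb of product A, b = lb of product B (per 100 m²).
N: 0.14·a + 0.26·b = 2
K₂O: 0·a + 0.2·b = 0.9
Solving simultaneously: a = 5.92857, b = 4.5.

5.93 lb product A, 4.50 lb product B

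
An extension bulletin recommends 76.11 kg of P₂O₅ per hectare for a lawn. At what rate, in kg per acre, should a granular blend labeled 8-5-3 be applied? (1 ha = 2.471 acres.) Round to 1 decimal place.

616.0 kg of product per acre

Product per hectare = 76.11 / 5% = 1522.2 kg.
Convert to per acre: 1522.2 × 0.404694 = 616.026 kg.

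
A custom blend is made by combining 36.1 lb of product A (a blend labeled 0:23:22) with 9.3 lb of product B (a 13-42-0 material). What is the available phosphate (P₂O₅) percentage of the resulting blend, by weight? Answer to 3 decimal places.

Total mass = 36.1 + 9.3 = 45.4 lb.
P₂O₅ mass = 23%×36.1 + 42%×9.3 = 12.209 lb.
% P₂O₅ = 12.209 / 45.4 = 26.8921%.

26.892% P₂O₅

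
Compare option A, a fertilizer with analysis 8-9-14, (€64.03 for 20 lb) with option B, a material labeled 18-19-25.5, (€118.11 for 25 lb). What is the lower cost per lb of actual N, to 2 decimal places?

option A: N per bag = 20 × 8% = 1.6 lb; cost = 64.03 / 1.6 = €40.0187/lb N.
option B: N per bag = 25 × 18% = 4.5 lb; cost = 118.11 / 4.5 = €26.2467/lb N.
option B is cheaper.

€26.25 per lb N (option B)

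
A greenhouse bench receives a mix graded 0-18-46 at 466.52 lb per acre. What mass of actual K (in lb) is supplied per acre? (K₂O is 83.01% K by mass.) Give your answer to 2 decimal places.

K₂O per acre = 466.52 × 46% = 214.599 lb.
Elemental K = 214.599 × 0.8301 = 178.139 lb per acre.

178.14 lb K per acre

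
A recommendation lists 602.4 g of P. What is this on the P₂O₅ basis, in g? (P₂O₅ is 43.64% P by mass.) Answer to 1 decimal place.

1380.4 g P₂O₅

P₂O₅ = 602.4 / 0.4364 = 1380.38 g.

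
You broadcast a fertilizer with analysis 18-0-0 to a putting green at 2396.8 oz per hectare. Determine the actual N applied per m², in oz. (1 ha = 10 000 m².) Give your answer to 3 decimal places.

0.043 oz N per sq m

nitrogen per hectare = 2396.8 × 18% = 431.424 oz.
Convert to per m²: 431.424 × 0.0001 = 0.0431424 oz.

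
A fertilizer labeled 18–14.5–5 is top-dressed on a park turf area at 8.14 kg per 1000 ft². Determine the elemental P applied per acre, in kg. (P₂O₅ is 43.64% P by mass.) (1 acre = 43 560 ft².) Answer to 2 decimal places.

22.44 kg P per acre

P₂O₅ per 1000 ft² = 8.14 × 14.5% = 1.1803 kg.
Elemental P = 1.1803 × 0.4364 = 0.515083 kg per 1000 ft².
Convert to per acre: 0.515083 × 43.56 = 22.437 kg.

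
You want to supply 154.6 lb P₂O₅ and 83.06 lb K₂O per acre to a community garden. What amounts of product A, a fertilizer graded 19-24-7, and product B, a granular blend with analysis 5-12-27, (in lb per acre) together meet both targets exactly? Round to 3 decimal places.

563.383 lb product A, 161.567 lb product B

With a, b = lb per acre of product A and product B:
P₂O₅: 0.24·a + 0.12·b = 154.6
K₂O: 0.07·a + 0.27·b = 83.06
Solving simultaneously: a = 563.38298, b = 161.5674.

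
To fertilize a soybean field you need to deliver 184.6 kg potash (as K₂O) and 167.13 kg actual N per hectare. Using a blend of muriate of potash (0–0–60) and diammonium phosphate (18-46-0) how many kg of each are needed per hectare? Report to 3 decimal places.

307.667 kg muriate of potash, 928.500 kg diammonium phosphate

Per-hectare balance (a = muriate of potash, b = diammonium phosphate):
K₂O: 0.6·a + 0·b = 184.6
N: 0·a + 0.18·b = 167.13
Solving simultaneously: a = 307.6667, b = 928.5.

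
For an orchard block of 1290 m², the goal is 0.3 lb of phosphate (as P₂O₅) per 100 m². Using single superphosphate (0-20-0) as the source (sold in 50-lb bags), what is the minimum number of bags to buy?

Product per 100 m² = 0.3 / 20% = 1.5 lb.
Total product = 1.5 × 1290 / 100 = 19.35 lb.
Bags = ⌈19.35 / 50⌉ = 1.

1 bags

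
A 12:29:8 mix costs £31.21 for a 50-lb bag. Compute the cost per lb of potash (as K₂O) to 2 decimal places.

K₂O in bag = 50 × 8% = 4 lb.
Cost per lb K₂O = £31.21 / 4 = £7.8025.

£7.80 per lb K₂O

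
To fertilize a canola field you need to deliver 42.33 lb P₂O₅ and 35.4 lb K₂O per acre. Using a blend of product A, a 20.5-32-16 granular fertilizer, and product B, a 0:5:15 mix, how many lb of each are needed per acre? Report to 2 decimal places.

With a, b = lb per acre of product A and product B:
P₂O₅: 0.32·a + 0.05·b = 42.33
K₂O: 0.16·a + 0.15·b = 35.4
Eliminate a: (row1) − 0.32/0.16·(row2) → -0.25·b = -28.47, so b = 113.88.
Back-substitute: a = (42.33 − 0.05·113.88) / 0.32 = 114.487.

114.49 lb product A, 113.88 lb product B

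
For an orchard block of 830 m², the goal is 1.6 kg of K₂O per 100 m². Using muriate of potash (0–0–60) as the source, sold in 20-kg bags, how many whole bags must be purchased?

Product per 100 m² = 1.6 / 60% = 2.66667 kg.
Total product = 2.66667 × 830 / 100 = 22.1333 kg.
Bags = ⌈22.1333 / 20⌉ = 2.

2 bags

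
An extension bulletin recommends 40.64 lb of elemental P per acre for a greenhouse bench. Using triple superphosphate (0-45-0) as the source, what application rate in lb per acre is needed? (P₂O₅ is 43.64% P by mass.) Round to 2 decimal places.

As P₂O₅: 40.64 / 0.4364 = 93.1256 lb per acre.
Product per acre = 93.1256 / 45% = 206.946 lb.

206.95 lb of product per acre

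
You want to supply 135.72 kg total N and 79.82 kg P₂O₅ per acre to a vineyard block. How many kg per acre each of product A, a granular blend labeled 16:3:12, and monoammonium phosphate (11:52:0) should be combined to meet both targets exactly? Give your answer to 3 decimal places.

With a, b = kg per acre of product A and monoammonium phosphate:
N: 0.16·a + 0.11·b = 135.72
P₂O₅: 0.03·a + 0.52·b = 79.82
Eliminate b: (row1) − 0.11/0.52·(row2) → 0.153654·a = 118.835, so a = 773.3942.
Then b = (79.82 − 0.03·773.3942) / 0.52 = 108.8811.

773.394 kg product A, 108.881 kg monoammonium phosphate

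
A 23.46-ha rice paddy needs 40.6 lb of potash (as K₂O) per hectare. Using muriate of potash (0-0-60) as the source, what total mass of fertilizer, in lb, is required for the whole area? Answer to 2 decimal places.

1587.46 lb

Product per hectare = 40.6 / 60% = 67.6667 lb.
Total product = 67.6667 × 23.46 = 1587.46 lb.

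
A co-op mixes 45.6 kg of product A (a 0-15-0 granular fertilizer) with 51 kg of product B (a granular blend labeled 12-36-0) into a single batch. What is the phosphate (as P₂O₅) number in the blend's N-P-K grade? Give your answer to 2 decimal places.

26.09% P₂O₅

Total mass = 45.6 + 51 = 96.6 kg.
P₂O₅ mass = 15%×45.6 + 36%×51 = 25.2 kg.
% P₂O₅ = 25.2 / 96.6 = 26.087%.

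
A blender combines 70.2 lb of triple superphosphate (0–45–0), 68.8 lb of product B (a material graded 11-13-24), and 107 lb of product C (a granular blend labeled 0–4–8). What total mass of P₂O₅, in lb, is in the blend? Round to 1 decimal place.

44.8 lb P₂O₅

P₂O₅ mass = 45%×70.2 + 13%×68.8 + 4%×107 = 44.814 lb.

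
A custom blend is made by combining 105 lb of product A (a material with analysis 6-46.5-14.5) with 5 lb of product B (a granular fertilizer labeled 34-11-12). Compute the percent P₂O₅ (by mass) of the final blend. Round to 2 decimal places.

Total mass = 105 + 5 = 110 lb.
P₂O₅ mass = 46.5%×105 + 11%×5 = 49.375 lb.
% P₂O₅ = 49.375 / 110 = 44.8864%.

44.89% P₂O₅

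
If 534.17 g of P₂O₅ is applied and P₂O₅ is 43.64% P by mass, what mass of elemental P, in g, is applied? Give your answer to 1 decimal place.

P = 534.17 × 0.4364 = 233.112 g.

233.1 g P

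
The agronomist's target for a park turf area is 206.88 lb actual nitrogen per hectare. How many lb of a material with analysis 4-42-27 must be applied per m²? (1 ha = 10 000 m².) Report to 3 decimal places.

0.517 lb of product per sq m

Product per hectare = 206.88 / 4% = 5172 lb.
Convert to per m²: 5172 × 0.0001 = 0.5172 lb.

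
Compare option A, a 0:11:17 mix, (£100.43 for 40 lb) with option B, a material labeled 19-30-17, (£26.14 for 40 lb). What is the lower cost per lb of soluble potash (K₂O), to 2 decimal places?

option A: K₂O per bag = 40 × 17% = 6.8 lb; cost = 100.43 / 6.8 = £14.7691/lb K₂O.
option B: K₂O per bag = 40 × 17% = 6.8 lb; cost = 26.14 / 6.8 = £3.8441/lb K₂O.
option B is cheaper.

£3.84 per lb K₂O (option B)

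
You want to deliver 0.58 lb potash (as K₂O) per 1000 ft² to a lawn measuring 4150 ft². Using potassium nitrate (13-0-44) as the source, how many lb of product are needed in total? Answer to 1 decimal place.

Product per 1000 ft² = 0.58 / 44% = 1.31818 lb.
Total product = 1.31818 × 4150 / 1000 = 5.47045 lb.

5.5 lb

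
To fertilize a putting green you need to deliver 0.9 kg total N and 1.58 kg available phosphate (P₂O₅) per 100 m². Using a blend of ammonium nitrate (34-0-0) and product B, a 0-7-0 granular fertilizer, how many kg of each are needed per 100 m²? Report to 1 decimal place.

Let a = kg of ammonium nitrate, b = kg of product B (per 100 m²).
N: 0.34·a + 0·b = 0.9
P₂O₅: 0·a + 0.07·b = 1.58
Solving simultaneously: a = 2.64706, b = 22.5714.

2.6 kg ammonium nitrate, 22.6 kg product B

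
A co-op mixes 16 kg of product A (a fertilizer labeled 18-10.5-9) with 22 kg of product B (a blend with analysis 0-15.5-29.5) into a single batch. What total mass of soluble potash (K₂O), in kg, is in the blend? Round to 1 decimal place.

K₂O mass = 9%×16 + 29.5%×22 = 7.93 kg.

7.9 kg K₂O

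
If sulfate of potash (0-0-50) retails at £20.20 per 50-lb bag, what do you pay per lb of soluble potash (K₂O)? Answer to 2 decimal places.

£0.81 per lb K₂O

K₂O in bag = 50 × 50% = 25 lb.
Cost per lb K₂O = £20.20 / 25 = £0.8080.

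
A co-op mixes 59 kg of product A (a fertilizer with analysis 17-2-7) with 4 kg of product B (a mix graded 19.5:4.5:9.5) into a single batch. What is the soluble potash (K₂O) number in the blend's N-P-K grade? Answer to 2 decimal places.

7.16% K₂O

Total mass = 59 + 4 = 63 kg.
K₂O mass = 7%×59 + 9.5%×4 = 4.51 kg.
% K₂O = 4.51 / 63 = 7.15873%.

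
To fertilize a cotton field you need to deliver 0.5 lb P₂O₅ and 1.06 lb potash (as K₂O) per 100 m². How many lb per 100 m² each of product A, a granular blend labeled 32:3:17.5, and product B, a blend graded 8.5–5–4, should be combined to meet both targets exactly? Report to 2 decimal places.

4.37 lb product A, 7.38 lb product B

Per-100 m² balance (a = product A, b = product B):
P₂O₅: 0.03·a + 0.05·b = 0.5
K₂O: 0.175·a + 0.04·b = 1.06
Eliminate a: (row1) − 0.03/0.175·(row2) → 0.0431429·b = 0.318286, so b = 7.37748.
Back-substitute: a = (0.5 − 0.05·7.37748) / 0.03 = 4.37086.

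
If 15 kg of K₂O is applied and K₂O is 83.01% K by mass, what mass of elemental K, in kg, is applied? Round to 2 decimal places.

12.45 kg K

K = 15 × 0.8301 = 12.4515 kg.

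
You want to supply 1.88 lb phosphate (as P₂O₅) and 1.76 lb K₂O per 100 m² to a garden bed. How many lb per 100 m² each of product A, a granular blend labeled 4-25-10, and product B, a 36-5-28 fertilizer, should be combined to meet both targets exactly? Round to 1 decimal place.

With a, b = lb per 100 m² of product A and product B:
P₂O₅: 0.25·a + 0.05·b = 1.88
K₂O: 0.1·a + 0.28·b = 1.76
Eliminate a: (row1) − 0.25/0.1·(row2) → -0.65·b = -2.52, so b = 3.87692.
Back-substitute: a = (1.88 − 0.05·3.87692) / 0.25 = 6.74462.

6.7 lb product A, 3.9 lb product B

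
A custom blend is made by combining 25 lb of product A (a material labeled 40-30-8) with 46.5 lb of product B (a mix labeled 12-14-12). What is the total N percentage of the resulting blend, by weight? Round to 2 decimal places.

Total mass = 25 + 46.5 = 71.5 lb.
N mass = 40%×25 + 12%×46.5 = 15.58 lb.
% N = 15.58 / 71.5 = 21.7902%.

21.79% N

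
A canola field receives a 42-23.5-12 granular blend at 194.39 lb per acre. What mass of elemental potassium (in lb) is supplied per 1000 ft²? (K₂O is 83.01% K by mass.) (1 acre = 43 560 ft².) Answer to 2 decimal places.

K₂O per acre = 194.39 × 12% = 23.3268 lb.
Elemental K = 23.3268 × 0.8301 = 19.3636 lb per acre.
Convert to per 1000 ft²: 19.3636 × 0.0229568 = 0.444527 lb.

0.44 lb K per thousand sq ft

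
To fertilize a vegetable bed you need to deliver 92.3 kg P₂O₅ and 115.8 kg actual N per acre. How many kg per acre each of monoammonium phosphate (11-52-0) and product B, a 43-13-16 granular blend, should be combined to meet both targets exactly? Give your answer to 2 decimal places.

117.70 kg monoammonium phosphate, 239.19 kg product B

Per-acre balance (a = monoammonium phosphate, b = product B):
P₂O₅: 0.52·a + 0.13·b = 92.3
N: 0.11·a + 0.43·b = 115.8
Eliminate b: (row1) − 0.13/0.43·(row2) → 0.486744·a = 57.2907, so a = 117.702.
Then b = (115.8 − 0.11·117.702) / 0.43 = 239.193.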